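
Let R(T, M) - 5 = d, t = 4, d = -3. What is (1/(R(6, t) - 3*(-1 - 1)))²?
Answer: 1/64 ≈ 0.015625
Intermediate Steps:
R(T, M) = 2 (R(T, M) = 5 - 3 = 2)
(1/(R(6, t) - 3*(-1 - 1)))² = (1/(2 - 3*(-1 - 1)))² = (1/(2 - 3*(-2)))² = (1/(2 + 6))² = (1/8)² = (⅛)² = 1/64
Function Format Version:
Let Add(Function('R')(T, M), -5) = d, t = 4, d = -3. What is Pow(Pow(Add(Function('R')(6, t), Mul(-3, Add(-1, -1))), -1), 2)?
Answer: Rational(1, 64) ≈ 0.015625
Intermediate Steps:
Function('R')(T, M) = 2 (Function('R')(T, M) = Add(5, -3) = 2)
Pow(Pow(Add(Function('R')(6, t), Mul(-3, Add(-1, -1))), -1), 2) = Pow(Pow(Add(2, Mul(-3, Add(-1, -1))), -1), 2) = Pow(Pow(Add(2, Mul(-3, -2)), -1), 2) = Pow(Pow(Add(2, 6), -1), 2) = Pow(Pow(8, -1), 2) = Pow(Rational(1, 8), 2) = Rational(1, 64)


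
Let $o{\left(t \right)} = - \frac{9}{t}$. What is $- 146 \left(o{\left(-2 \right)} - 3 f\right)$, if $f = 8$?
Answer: $2847$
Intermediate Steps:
$- 146 \left(o{\left(-2 \right)} - 3 f\right) = - 146 \left(- \frac{9}{-2} - 24\right) = - 146 \left(\left(-9\right) \left(- \frac{1}{2}\right) - 24\right) = - 146 \left(\frac{9}{2} - 24\right) = \left(-146\right) \left(- \frac{39}{2}\right) = 2847$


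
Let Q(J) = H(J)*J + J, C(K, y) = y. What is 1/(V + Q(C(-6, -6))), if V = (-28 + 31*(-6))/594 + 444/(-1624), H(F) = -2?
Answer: 120582/647083 ≈ 0.18635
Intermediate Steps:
Q(J) = -J (Q(J) = -2*J + J = -J)
V = -76409/120582 (V = (-28 - 186)*(1/594) + 444*(-1/1624) = -214*1/594 - 111/406 = -107/297 - 111/406 = -76409/120582 ≈ -0.63367)
1/(V + Q(C(-6, -6))) = 1/(-76409/120582 - 1*(-6)) = 1/(-76409/120582 + 6) = 1/(647083/120582) = 120582/647083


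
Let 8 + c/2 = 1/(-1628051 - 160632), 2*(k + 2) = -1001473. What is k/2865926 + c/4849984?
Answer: -1086007633688668963/6215537147560363168 ≈ -0.17472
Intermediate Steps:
k = -1001477/2 (k = -2 + (½)*(-1001473) = -2 - 1001473/2 = -1001477/2 ≈ -5.0074e+5)
c = -28618930/1788683 (c = -16 + 2/(-1628051 - 160632) = -16 + 2/(-1788683) = -16 + 2*(-1/1788683) = -16 - 2/1788683 = -28618930/1788683 ≈ -16.000)
k/2865926 + c/4849984 = -1001477/2/2865926 - 28618930/1788683/4849984 = -1001477/2*1/2865926 - 28618930/1788683*1/4849984 = -1001477/5731852 - 14309465/4337541965536 = -1086007633688668963/6215537147560363168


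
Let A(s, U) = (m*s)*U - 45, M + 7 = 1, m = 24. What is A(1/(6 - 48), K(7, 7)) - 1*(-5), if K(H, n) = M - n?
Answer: -228/7 ≈ -32.571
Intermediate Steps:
M = -6 (M = -7 + 1 = -6)
K(H, n) = -6 - n
A(s, U) = -45 + 24*U*s (A(s, U) = (24*s)*U - 45 = 24*U*s - 45 = -45 + 24*U*s)
A(1/(6 - 48), K(7, 7)) - 1*(-5) = (-45 + 24*(-6 - 1*7)/(6 - 48)) - 1*(-5) = (-45 + 24*(-6 - 7)/(-42)) + 5 = (-45 + 24*(-13)*(-1/42)) + 5 = (-45 + 52/7) + 5 = -263/7 + 5 = -228/7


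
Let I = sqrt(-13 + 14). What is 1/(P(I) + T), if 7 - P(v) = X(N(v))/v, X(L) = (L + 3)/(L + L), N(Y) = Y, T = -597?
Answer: -1/592 ≈ -0.0016892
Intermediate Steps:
I = 1 (I = sqrt(1) = 1)
X(L) = (3 + L)/(2*L) (X(L) = (3 + L)/((2*L)) = (3 + L)*(1/(2*L)) = (3 + L)/(2*L))
P(v) = 7 - (3 + v)/(2*v**2) (P(v) = 7 - (3 + v)/(2*v)/v = 7 - (3 + v)/(2*v**2))
1/(P(I) + T) = 1/((1/2)*(-3 - 1*1 + 14*1**2)/1**2 - 597) = 1/((1/2)*1*(-3 - 1 + 14*1) - 597) = 1/((1/2)*1*(-3 - 1 + 14) - 597) = 1/((1/2)*1*10 - 597) = 1/(5 - 597) = 1/(-592) = -1/592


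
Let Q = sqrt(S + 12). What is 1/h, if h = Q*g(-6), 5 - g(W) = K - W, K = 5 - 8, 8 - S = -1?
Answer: sqrt(21)/42 ≈ 0.10911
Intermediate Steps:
S = 9 (S = 8 - 1*(-1) = 8 + 1 = 9)
K = -3
g(W) = 8 + W (g(W) = 5 - (-3 - W) = 5 + (3 + W) = 8 + W)
Q = sqrt(21) (Q = sqrt(9 + 12) = sqrt(21) ≈ 4.5826)
h = 2*sqrt(21) (h = sqrt(21)*(8 - 6) = sqrt(21)*2 = 2*sqrt(21) ≈ 9.1651)
1/h = 1/(2*sqrt(21)) = sqrt(21)/42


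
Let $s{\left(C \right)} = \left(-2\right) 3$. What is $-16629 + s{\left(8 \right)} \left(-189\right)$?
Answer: $-15495$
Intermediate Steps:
$s{\left(C \right)} = -6$
$-16629 + s{\left(8 \right)} \left(-189\right) = -16629 - -1134 = -16629 + 1134 = -15495$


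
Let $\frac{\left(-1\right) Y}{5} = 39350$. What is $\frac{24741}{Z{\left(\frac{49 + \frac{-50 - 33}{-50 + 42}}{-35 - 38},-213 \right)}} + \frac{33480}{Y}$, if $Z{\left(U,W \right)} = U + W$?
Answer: $- \frac{284697092916}{2456758225} \approx -115.88$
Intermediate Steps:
$Y = -196750$ ($Y = \left(-5\right) 39350 = -196750$)
$\frac{24741}{Z{\left(\frac{49 + \frac{-50 - 33}{-50 + 42}}{-35 - 38},-213 \right)}} + \frac{33480}{Y} = \frac{24741}{\frac{49 + \frac{-50 - 33}{-50 + 42}}{-35 - 38} - 213} + \frac{33480}{-196750} = \frac{24741}{\frac{49 - \frac{83}{-8}}{-73} - 213} + 33480 \left(- \frac{1}{196750}\right) = \frac{24741}{\left(49 - - \frac{83}{8}\right) \left(- \frac{1}{73}\right) - 213} - \frac{3348}{19675} = \frac{24741}{\left(49 + \frac{83}{8}\right) \left(- \frac{1}{73}\right) - 213} - \frac{3348}{19675} = \frac{24741}{\frac{475}{8} \left(- \frac{1}{73}\right) - 213} - \frac{3348}{19675} = \frac{24741}{- \frac{475}{584} - 213} - \frac{3348}{19675} = \frac{24741}{- \frac{124867}{584}} - \frac{3348}{19675} = 24741 \left(- \frac{584}{124867}\right) - \frac{3348}{19675} = - \frac{14448744}{124867} - \frac{3348}{19675} = - \frac{284697092916}{2456758225}$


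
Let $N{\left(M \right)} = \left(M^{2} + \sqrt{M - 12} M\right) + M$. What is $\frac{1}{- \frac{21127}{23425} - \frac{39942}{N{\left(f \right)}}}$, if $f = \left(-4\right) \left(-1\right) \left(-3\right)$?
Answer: $- \frac{16130167387850}{4892514563600549} + \frac{2922319816500 i \sqrt{6}}{4892514563600549} \approx -0.0032969 + 0.0014631 i$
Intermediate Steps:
$f = -12$ ($f = 4 \left(-3\right) = -12$)
$N{\left(M \right)} = M + M^{2} + M \sqrt{-12 + M}$ ($N{\left(M \right)} = \left(M^{2} + \sqrt{-12 + M} M\right) + M = \left(M^{2} + M \sqrt{-12 + M}\right) + M = M + M^{2} + M \sqrt{-12 + M}$)
$\frac{1}{- \frac{21127}{23425} - \frac{39942}{N{\left(f \right)}}} = \frac{1}{- \frac{21127}{23425} - \frac{39942}{\left(-12\right) \left(1 - 12 + \sqrt{-12 - 12}\right)}} = \frac{1}{\left(-21127\right) \frac{1}{23425} - \frac{39942}{\left(-12\right) \left(1 - 12 + \sqrt{-24}\right)}} = \frac{1}{- \frac{21127}{23425} - \frac{39942}{\left(-12\right) \left(1 - 12 + 2 i \sqrt{6}\right)}} = \frac{1}{- \frac{21127}{23425} - \frac{39942}{\left(-12\right) \left(-11 + 2 i \sqrt{6}\right)}} = \frac{1}{- \frac{21127}{23425} - \frac{39942}{132 - 24 i \sqrt{6}}}$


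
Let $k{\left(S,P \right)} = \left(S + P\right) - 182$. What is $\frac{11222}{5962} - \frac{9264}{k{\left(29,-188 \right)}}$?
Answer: $\frac{2684485}{92411} \approx 29.049$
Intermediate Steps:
$k{\left(S,P \right)} = -182 + P + S$ ($k{\left(S,P \right)} = \left(P + S\right) - 182 = -182 + P + S$)
$\frac{11222}{5962} - \frac{9264}{k{\left(29,-188 \right)}} = \frac{11222}{5962} - \frac{9264}{-182 - 188 + 29} = 11222 \cdot \frac{1}{5962} - \frac{9264}{-341} = \frac{5611}{2981} - - \frac{9264}{341} = \frac{5611}{2981} + \frac{9264}{341} = \frac{2684485}{92411}$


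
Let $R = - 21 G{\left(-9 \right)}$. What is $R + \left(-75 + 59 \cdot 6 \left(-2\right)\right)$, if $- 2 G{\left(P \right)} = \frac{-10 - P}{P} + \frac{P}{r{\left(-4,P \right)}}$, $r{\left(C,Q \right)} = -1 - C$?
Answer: $- \frac{2440}{3} \approx -813.33$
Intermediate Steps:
$G{\left(P \right)} = - \frac{P}{6} - \frac{-10 - P}{2 P}$ ($G{\left(P \right)} = - \frac{\frac{-10 - P}{P} + \frac{P}{-1 - -4}}{2} = - \frac{\frac{-10 - P}{P} + \frac{P}{-1 + 4}}{2} = - \frac{\frac{-10 - P}{P} + \frac{P}{3}}{2} = - \frac{\frac{P}{3} + \frac{-10 - P}{P}}{2} = - \frac{P}{6} - \frac{-10 - P}{2 P}$)
$R = - \frac{91}{3}$ ($R = - 21 \frac{30 - 9 \left(3 - -9\right)}{6 \left(-9\right)} = - 21 \cdot \frac{1}{6} \left(- \frac{1}{9}\right) \left(30 - 9 \left(3 + 9\right)\right) = - 21 \cdot \frac{1}{6} \left(- \frac{1}{9}\right) \left(30 - 108\right) = - 21 \cdot \frac{1}{6} \left(- \frac{1}{9}\right) \left(-78\right) = \left(-21\right) \frac{13}{9} = - \frac{91}{3} \approx -30.333$)
$R + \left(-75 + 59 \cdot 6 \left(-2\right)\right) = - \frac{91}{3} + \left(-75 + 59 \cdot 6 \left(-2\right)\right) = - \frac{91}{3} + \left(-75 + 59 \left(-12\right)\right) = - \frac{91}{3} - 783 = - \frac{2440}{3}$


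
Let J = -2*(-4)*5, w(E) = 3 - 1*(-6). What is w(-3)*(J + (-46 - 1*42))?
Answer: -432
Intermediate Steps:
w(E) = 9 (w(E) = 3 + 6 = 9)
J = 40 (J = 8*5 = 40)
w(-3)*(J + (-46 - 1*42)) = 9*(40 + (-46 - 1*42)) = 9*(40 + (-46 - 42)) = 9*(40 - 88) = 9*(-48) = -432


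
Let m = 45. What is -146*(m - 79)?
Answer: 4964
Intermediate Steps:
-146*(m - 79) = -146*(45 - 79) = -146*(-34) = 4964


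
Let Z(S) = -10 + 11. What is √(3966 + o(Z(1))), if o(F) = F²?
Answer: √3967 ≈ 62.984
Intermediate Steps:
Z(S) = 1
√(3966 + o(Z(1))) = √(3966 + 1²) = √(3966 + 1) = √3967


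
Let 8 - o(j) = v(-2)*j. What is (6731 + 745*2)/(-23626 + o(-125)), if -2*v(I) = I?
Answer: -8221/23493 ≈ -0.34993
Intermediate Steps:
v(I) = -I/2
o(j) = 8 - j (o(j) = 8 - (-1/2*(-2))*j = 8 - j)
(6731 + 745*2)/(-23626 + o(-125)) = (6731 + 745*2)/(-23626 + (8 - 1*(-125))) = (6731 + 1490)/(-23626 + (8 + 125)) = 8221/(-23626 + 133) = 8221/(-23493) = 8221*(-1/23493) = -8221/23493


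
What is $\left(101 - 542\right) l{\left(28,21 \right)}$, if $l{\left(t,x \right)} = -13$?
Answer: $5733$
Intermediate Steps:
$\left(101 - 542\right) l{\left(28,21 \right)} = \left(101 - 542\right) \left(-13\right) = \left(-441\right) \left(-13\right) = 5733$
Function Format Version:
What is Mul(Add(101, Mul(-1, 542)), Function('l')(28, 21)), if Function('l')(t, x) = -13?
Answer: 5733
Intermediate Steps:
Mul(Add(101, Mul(-1, 542)), Function('l')(28, 21)) = Mul(Add(101, Mul(-1, 542)), -13) = Mul(Add(101, -542), -13) = Mul(-441, -13) = 5733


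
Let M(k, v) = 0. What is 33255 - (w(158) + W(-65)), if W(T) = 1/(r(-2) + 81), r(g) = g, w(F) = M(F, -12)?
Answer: 2627144/79 ≈ 33255.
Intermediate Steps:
w(F) = 0
W(T) = 1/79 (W(T) = 1/(-2 + 81) = 1/79)
33255 - (w(158) + W(-65)) = 33255 - (0 + 1/79) = 33255 - 1*1/79 = 33255 - 1/79 = 2627144/79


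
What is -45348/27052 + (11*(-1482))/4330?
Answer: -79669818/14641895 ≈ -5.4412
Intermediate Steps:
-45348/27052 + (11*(-1482))/4330 = -45348*1/27052 - 16302*1/4330 = -11337/6763 - 8151/2165 = -79669818/14641895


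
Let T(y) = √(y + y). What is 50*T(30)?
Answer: 100*√15 ≈ 387.30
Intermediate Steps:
T(y) = √2*√y (T(y) = √(2*y) = √2*√y)
50*T(30) = 50*(√2*√30) = 50*(2*√15) = 100*√15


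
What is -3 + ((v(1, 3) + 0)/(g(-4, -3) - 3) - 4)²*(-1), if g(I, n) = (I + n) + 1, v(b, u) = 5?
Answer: -1924/81 ≈ -23.753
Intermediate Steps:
g(I, n) = 1 + I + n
-3 + ((v(1, 3) + 0)/(g(-4, -3) - 3) - 4)²*(-1) = -3 + ((5 + 0)/((1 - 4 - 3) - 3) - 4)²*(-1) = -3 + (5/(-6 - 3) - 4)²*(-1) = -3 + (5/(-9) - 4)²*(-1) = -3 + (5*(-⅑) - 4)²*(-1) = -3 + (-5/9 - 4)²*(-1) = -3 + (-41/9)²*(-1) = -3 + (1681/81)*(-1) = -3 - 1681/81 = -1924/81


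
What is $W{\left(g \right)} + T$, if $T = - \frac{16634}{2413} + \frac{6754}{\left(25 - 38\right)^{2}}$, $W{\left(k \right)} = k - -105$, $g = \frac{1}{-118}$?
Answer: $\frac{6643575241}{48120046} \approx 138.06$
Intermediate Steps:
$g = - \frac{1}{118} \approx -0.0084746$
$W{\left(k \right)} = 105 + k$ ($W{\left(k \right)} = k + 105 = 105 + k$)
$T = \frac{13486256}{407797}$ ($T = \left(-16634\right) \frac{1}{2413} + \frac{6754}{\left(-13\right)^{2}} = - \frac{16634}{2413} + \frac{6754}{169} = \frac{13486256}{407797} \approx 33.071$)
$W{\left(g \right)} + T = \left(105 - \frac{1}{118}\right) + \frac{13486256}{407797} = \frac{12389}{118} + \frac{13486256}{407797} = \frac{6643575241}{48120046}$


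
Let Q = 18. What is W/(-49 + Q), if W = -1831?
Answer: 1831/31 ≈ 59.065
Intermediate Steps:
W/(-49 + Q) = -1831/(-49 + 18) = -1831/(-31) = -1831*(-1/31) = 1831/31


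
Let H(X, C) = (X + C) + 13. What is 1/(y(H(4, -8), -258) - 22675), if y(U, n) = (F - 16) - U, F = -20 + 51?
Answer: -1/22669 ≈ -4.4113e-5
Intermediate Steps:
F = 31
H(X, C) = 13 + C + X (H(X, C) = (C + X) + 13 = 13 + C + X)
y(U, n) = 15 - U (y(U, n) = (31 - 16) - U = 15 - U)
1/(y(H(4, -8), -258) - 22675) = 1/((15 - (13 - 8 + 4)) - 22675) = 1/((15 - 1*9) - 22675) = 1/((15 - 9) - 22675) = 1/(6 - 22675) = 1/(-22669) = -1/22669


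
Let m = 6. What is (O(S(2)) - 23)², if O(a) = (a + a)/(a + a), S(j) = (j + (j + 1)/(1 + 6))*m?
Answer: 484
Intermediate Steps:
S(j) = 6/7 + 48*j/7 (S(j) = (j + (j + 1)/(1 + 6))*6 = (j + (1 + j)/7)*6 = (j + (1 + j)*(⅐))*6 = (j + (⅐ + j/7))*6 = (⅐ + 8*j/7)*6 = 6/7 + 48*j/7)
O(a) = 1 (O(a) = (2*a)/((2*a)) = (2*a)*(1/(2*a)) = 1)
(O(S(2)) - 23)² = (1 - 23)² = (-22)² = 484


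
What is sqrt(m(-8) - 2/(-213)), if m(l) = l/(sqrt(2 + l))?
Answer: sqrt(426 + 60492*I*sqrt(6))/213 ≈ 1.2797 + 1.2761*I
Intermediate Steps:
m(l) = l/sqrt(2 + l)
sqrt(m(-8) - 2/(-213)) = sqrt(-8/sqrt(2 - 8) - 2/(-213)) = sqrt(-(-4)*I*sqrt(6)/3 - 2*(-1/213)) = sqrt(-(-4)*I*sqrt(6)/3 + 2/213) = sqrt(4*I*sqrt(6)/3 + 2/213) = sqrt(2/213 + 4*I*sqrt(6)/3)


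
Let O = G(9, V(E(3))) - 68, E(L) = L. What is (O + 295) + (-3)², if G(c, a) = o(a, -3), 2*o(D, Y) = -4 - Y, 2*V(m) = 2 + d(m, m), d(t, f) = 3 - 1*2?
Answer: 471/2 ≈ 235.50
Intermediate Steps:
d(t, f) = 1 (d(t, f) = 3 - 2 = 1)
V(m) = 3/2 (V(m) = (2 + 1)/2 = (½)*3 = 3/2)
o(D, Y) = -2 - Y/2 (o(D, Y) = (-4 - Y)/2 = -2 - Y/2)
G(c, a) = -½ (G(c, a) = -2 - ½*(-3) = -2 + 3/2 = -½)
O = -137/2 (O = -½ - 68 = -137/2 ≈ -68.500)
(O + 295) + (-3)² = (-137/2 + 295) + (-3)² = 453/2 + 9 = 471/2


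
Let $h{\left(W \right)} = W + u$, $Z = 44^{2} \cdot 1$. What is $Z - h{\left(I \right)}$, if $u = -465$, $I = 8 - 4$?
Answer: $2397$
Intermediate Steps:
$I = 4$ ($I = 8 - 4 = 4$)
$Z = 1936$ ($Z = 1936 \cdot 1 = 1936$)
$h{\left(W \right)} = -465 + W$ ($h{\left(W \right)} = W - 465 = -465 + W$)
$Z - h{\left(I \right)} = 1936 - \left(-465 + 4\right) = 1936 - -461 = 1936 + 461 = 2397$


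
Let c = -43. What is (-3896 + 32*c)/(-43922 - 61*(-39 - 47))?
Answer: 1318/9669 ≈ 0.13631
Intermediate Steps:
(-3896 + 32*c)/(-43922 - 61*(-39 - 47)) = (-3896 + 32*(-43))/(-43922 - 61*(-39 - 47)) = (-3896 - 1376)/(-43922 - 61*(-86)) = -5272/(-43922 + 5246) = -5272/(-38676) = -5272*(-1/38676) = 1318/9669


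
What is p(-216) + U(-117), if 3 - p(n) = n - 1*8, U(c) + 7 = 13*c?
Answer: -1301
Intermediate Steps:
U(c) = -7 + 13*c
p(n) = 11 - n (p(n) = 3 - (n - 1*8) = 3 - (n - 8) = 3 - (-8 + n) = 3 + (8 - n) = 11 - n)
p(-216) + U(-117) = (11 - 1*(-216)) + (-7 + 13*(-117)) = (11 + 216) + (-7 - 1521) = 227 - 1528 = -1301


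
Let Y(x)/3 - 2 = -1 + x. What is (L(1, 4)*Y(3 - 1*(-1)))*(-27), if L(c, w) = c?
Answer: -405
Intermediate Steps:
Y(x) = 3 + 3*x (Y(x) = 6 + 3*(-1 + x) = 6 + (-3 + 3*x) = 3 + 3*x)
(L(1, 4)*Y(3 - 1*(-1)))*(-27) = (1*(3 + 3*(3 - 1*(-1))))*(-27) = (1*(3 + 3*(3 + 1)))*(-27) = (1*(3 + 3*4))*(-27) = (1*(3 + 12))*(-27) = (1*15)*(-27) = 15*(-27) = -405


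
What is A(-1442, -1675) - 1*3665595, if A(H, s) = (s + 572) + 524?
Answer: -3666174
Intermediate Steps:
A(H, s) = 1096 + s (A(H, s) = (572 + s) + 524 = 1096 + s)
A(-1442, -1675) - 1*3665595 = (1096 - 1675) - 1*3665595 = -579 - 3665595 = -3666174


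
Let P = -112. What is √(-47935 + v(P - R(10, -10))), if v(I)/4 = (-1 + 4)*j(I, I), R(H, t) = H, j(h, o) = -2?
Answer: I*√47959 ≈ 219.0*I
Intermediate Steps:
v(I) = -24 (v(I) = 4*((-1 + 4)*(-2)) = 4*(3*(-2)) = 4*(-6) = -24)
√(-47935 + v(P - R(10, -10))) = √(-47935 - 24) = √(-47959) = I*√47959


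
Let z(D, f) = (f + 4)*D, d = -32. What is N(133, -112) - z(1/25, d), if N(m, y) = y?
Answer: -2772/25 ≈ -110.88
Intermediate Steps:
z(D, f) = D*(4 + f) (z(D, f) = (4 + f)*D = D*(4 + f))
N(133, -112) - z(1/25, d) = -112 - (4 - 32)/25 = -112 - (-28)/25 = -112 - 1*(-28/25) = -112 + 28/25 = -2772/25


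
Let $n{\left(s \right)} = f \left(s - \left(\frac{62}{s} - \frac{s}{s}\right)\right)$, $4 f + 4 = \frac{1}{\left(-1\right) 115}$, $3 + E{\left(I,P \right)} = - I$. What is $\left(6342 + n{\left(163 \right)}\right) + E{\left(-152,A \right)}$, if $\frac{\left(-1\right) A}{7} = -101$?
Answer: $\frac{47440031}{7498} \approx 6327.0$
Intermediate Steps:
$A = 707$ ($A = \left(-7\right) \left(-101\right) = 707$)
$E{\left(I,P \right)} = -3 - I$
$f = - \frac{461}{460}$ ($f = -1 + \frac{1}{4 \left(\left(-1\right) 115\right)} = -1 + \frac{1}{4 \left(-115\right)} = -1 + \frac{1}{4} \left(- \frac{1}{115}\right) = -1 - \frac{1}{460} = - \frac{461}{460} \approx -1.0022$)
$n{\left(s \right)} = - \frac{461}{460} - \frac{461 s}{460} + \frac{14291}{230 s}$ ($n{\left(s \right)} = - \frac{461 \left(s - \left(\frac{62}{s} - \frac{s}{s}\right)\right)}{460} = - \frac{461 \left(s + \left(1 - \frac{62}{s}\right)\right)}{460} = - \frac{461 \left(1 + s - \frac{62}{s}\right)}{460} = - \frac{461}{460} - \frac{461 s}{460} + \frac{14291}{230 s}$)
$\left(6342 + n{\left(163 \right)}\right) + E{\left(-152,A \right)} = \left(6342 + \frac{461 \left(62 - 163 \left(1 + 163\right)\right)}{460 \cdot 163}\right) - -149 = \left(6342 + \frac{461}{460} \cdot \frac{1}{163} \left(62 - 163 \cdot 164\right)\right) + \left(-3 + 152\right) = \left(6342 + \frac{461}{460} \cdot \frac{1}{163} \left(62 - 26732\right)\right) + 149 = \left(6342 + \frac{461}{460} \cdot \frac{1}{163} \left(-26670\right)\right) + 149 = \left(6342 - \frac{1229487}{7498}\right) + 149 = \frac{46322829}{7498} + 149 = \frac{47440031}{7498}$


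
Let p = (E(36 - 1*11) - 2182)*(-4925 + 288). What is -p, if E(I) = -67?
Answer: -10428613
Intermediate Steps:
p = 10428613 (p = (-67 - 2182)*(-4925 + 288) = -2249*(-4637) = 10428613)
-p = -1*10428613 = -10428613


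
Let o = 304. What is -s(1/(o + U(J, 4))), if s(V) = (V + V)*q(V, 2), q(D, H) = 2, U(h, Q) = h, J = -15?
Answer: -4/289 ≈ -0.013841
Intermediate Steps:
s(V) = 4*V (s(V) = (V + V)*2 = (2*V)*2 = 4*V)
-s(1/(o + U(J, 4))) = -4/(304 - 15) = -4/289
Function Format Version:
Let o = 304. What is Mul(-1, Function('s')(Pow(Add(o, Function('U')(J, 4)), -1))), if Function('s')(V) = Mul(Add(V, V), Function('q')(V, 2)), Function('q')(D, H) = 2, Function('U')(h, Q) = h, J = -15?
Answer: Rational(-4, 289) ≈ -0.013841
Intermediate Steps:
Function('s')(V) = Mul(4, V) (Function('s')(V) = Mul(Add(V, V), 2) = Mul(Mul(2, V), 2) = Mul(4, V))
Mul(-1, Function('s')(Pow(Add(o, Function('U')(J, 4)), -1))) = Mul(-1, Mul(4, Pow(Add(304, -15), -1))) = Mul(-1, Mul(4, Pow(289, -1))) = Mul(-1, Mul(4, Rational(1, 289))) = Mul(-1, Rational(4, 289)) = Rational(-4, 289)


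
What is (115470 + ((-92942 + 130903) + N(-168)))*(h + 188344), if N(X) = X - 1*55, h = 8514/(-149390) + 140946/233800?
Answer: 12598259178141147874/436592275 ≈ 2.8856e+10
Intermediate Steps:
h = 953267487/1746369100 (h = 8514*(-1/149390) + 140946*(1/233800) = -4257/74695 + 70473/116900 = 953267487/1746369100 ≈ 0.54586)
N(X) = -55 + X (N(X) = X - 55 = -55 + X)
(115470 + ((-92942 + 130903) + N(-168)))*(h + 188344) = (115470 + ((-92942 + 130903) + (-55 - 168)))*(953267487/1746369100 + 188344) = (115470 + (37961 - 223))*(328919095037887/1746369100) = (115470 + 37738)*(328919095037887/1746369100) = 153208*(328919095037887/1746369100) = 12598259178141147874/436592275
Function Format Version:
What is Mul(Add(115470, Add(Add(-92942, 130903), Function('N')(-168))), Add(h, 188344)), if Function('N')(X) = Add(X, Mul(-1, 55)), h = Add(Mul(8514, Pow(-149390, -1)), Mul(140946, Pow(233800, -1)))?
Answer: Rational(12598259178141147874, 436592275) ≈ 2.8856e+10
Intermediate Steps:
h = Rational(953267487, 1746369100) (h = Add(Mul(8514, Rational(-1, 149390)), Mul(140946, Rational(1, 233800))) = Add(Rational(-4257, 74695), Rational(70473, 116900)) = Rational(953267487, 1746369100) ≈ 0.54586)
Function('N')(X) = Add(-55, X) (Function('N')(X) = Add(X, -55) = Add(-55, X))
Mul(Add(115470, Add(Add(-92942, 130903), Function('N')(-168))), Add(h, 188344)) = Mul(Add(115470, Add(Add(-92942, 130903), Add(-55, -168))), Add(Rational(953267487, 1746369100), 188344)) = Mul(Add(115470, Add(37961, -223)), Rational(328919095037887, 1746369100)) = Mul(Add(115470, 37738), Rational(328919095037887, 1746369100)) = Mul(153208, Rational(328919095037887, 1746369100)) = Rational(12598259178141147874, 436592275)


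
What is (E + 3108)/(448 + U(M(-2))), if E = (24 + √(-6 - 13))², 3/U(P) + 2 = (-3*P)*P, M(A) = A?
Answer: 51310/6269 + 672*I*√19/6269 ≈ 8.1847 + 0.46725*I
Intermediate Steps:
U(P) = 3/(-2 - 3*P²) (U(P) = 3/(-2 + (-3*P)*P) = 3/(-2 - 3*P²))
E = (24 + I*√19)² (E = (24 + √(-19))² = (24 + I*√19)² ≈ 557.0 + 209.23*I)
(E + 3108)/(448 + U(M(-2))) = ((24 + I*√19)² + 3108)/(448 - 3/(2 + 3*(-2)²)) = (3108 + (24 + I*√19)²)/(448 - 3/(2 + 3*4)) = (3108 + (24 + I*√19)²)/(448 - 3/(2 + 12)) = (3108 + (24 + I*√19)²)/(448 - 3/14) = (3108 + (24 + I*√19)²)/(6269/14) = (3108 + (24 + I*√19)²)*(14/6269) = 43512/6269 + 14*(24 + I*√19)²/6269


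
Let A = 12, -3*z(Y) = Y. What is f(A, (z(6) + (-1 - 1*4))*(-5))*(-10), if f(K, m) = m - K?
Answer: -230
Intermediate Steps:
z(Y) = -Y/3
f(A, (z(6) + (-1 - 1*4))*(-5))*(-10) = ((-⅓*6 + (-1 - 1*4))*(-5) - 1*12)*(-10) = ((-2 + (-1 - 4))*(-5) - 12)*(-10) = ((-2 - 5)*(-5) - 12)*(-10) = (-7*(-5) - 12)*(-10) = (35 - 12)*(-10) = 23*(-10) = -230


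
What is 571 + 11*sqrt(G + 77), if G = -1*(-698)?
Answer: 571 + 55*sqrt(31) ≈ 877.23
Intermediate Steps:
G = 698
571 + 11*sqrt(G + 77) = 571 + 11*sqrt(698 + 77) = 571 + 11*sqrt(775) = 571 + 11*(5*sqrt(31)) = 571 + 55*sqrt(31)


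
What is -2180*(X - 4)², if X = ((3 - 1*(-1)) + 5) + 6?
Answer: -263780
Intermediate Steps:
X = 15 (X = ((3 + 1) + 5) + 6 = (4 + 5) + 6 = 9 + 6 = 15)
-2180*(X - 4)² = -2180*(15 - 4)² = -2180*11² = -2180*121 = -263780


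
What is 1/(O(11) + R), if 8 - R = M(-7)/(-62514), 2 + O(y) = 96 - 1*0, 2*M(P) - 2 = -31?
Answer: 125028/12752827 ≈ 0.0098040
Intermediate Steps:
M(P) = -29/2 (M(P) = 1 + (1/2)*(-31) = 1 - 31/2 = -29/2)
O(y) = 94 (O(y) = -2 + (96 - 1*0) = -2 + (96 + 0) = -2 + 96 = 94)
R = 1000195/125028 (R = 8 - (-29)/(2*(-62514)) = 8 - (-29)*(-1)/(2*62514) = 8 - 1*29/125028 = 8 - 29/125028 = 1000195/125028 ≈ 7.9998)
1/(O(11) + R) = 1/(94 + 1000195/125028) = 1/(12752827/125028) = 125028/12752827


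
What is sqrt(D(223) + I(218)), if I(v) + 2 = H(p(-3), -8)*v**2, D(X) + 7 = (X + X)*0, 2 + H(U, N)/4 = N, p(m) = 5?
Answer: I*sqrt(1900969) ≈ 1378.8*I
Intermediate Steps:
H(U, N) = -8 + 4*N
D(X) = -7 (D(X) = -7 + (X + X)*0 = -7 + (2*X)*0 = -7 + 0 = -7)
I(v) = -2 - 40*v**2 (I(v) = -2 + (-8 + 4*(-8))*v**2 = -2 + (-8 - 32)*v**2 = -2 - 40*v**2)
sqrt(D(223) + I(218)) = sqrt(-7 + (-2 - 40*218**2)) = sqrt(-7 + (-2 - 40*47524)) = sqrt(-7 + (-2 - 1900960)) = sqrt(-7 - 1900962) = sqrt(-1900969) = I*sqrt(1900969)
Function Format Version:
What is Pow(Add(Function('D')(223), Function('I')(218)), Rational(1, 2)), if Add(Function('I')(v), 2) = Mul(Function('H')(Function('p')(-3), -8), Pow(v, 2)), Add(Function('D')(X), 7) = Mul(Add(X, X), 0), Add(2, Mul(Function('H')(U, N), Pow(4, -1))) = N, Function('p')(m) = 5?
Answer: Mul(I, Pow(1900969, Rational(1, 2))) ≈ Mul(1378.8, I)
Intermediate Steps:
Function('H')(U, N) = Add(-8, Mul(4, N))
Function('D')(X) = -7 (Function('D')(X) = Add(-7, Mul(Add(X, X), 0)) = Add(-7, Mul(Mul(2, X), 0)) = Add(-7, 0) = -7)
Function('I')(v) = Add(-2, Mul(-40, Pow(v, 2))) (Function('I')(v) = Add(-2, Mul(Add(-8, Mul(4, -8)), Pow(v, 2))) = Add(-2, Mul(Add(-8, -32), Pow(v, 2))) = Add(-2, Mul(-40, Pow(v, 2))))
Pow(Add(Function('D')(223), Function('I')(218)), Rational(1, 2)) = Pow(Add(-7, Add(-2, Mul(-40, Pow(218, 2)))), Rational(1, 2)) = Pow(Add(-7, Add(-2, Mul(-40, 47524))), Rational(1, 2)) = Pow(Add(-7, Add(-2, -1900960)), Rational(1, 2)) = Pow(Add(-7, -1900962), Rational(1, 2)) = Pow(-1900969, Rational(1, 2)) = Mul(I, Pow(1900969, Rational(1, 2)))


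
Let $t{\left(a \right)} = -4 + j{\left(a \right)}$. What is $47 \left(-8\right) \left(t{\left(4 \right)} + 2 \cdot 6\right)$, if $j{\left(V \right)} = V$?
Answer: $-4512$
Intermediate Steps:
$t{\left(a \right)} = -4 + a$
$47 \left(-8\right) \left(t{\left(4 \right)} + 2 \cdot 6\right) = 47 \left(-8\right) \left(\left(-4 + 4\right) + 2 \cdot 6\right) = - 376 \left(0 + 12\right) = \left(-376\right) 12 = -4512$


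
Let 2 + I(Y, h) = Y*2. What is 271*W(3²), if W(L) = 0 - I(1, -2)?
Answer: 0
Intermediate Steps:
I(Y, h) = -2 + 2*Y (I(Y, h) = -2 + Y*2 = -2 + 2*Y)
W(L) = 0 (W(L) = 0 - (-2 + 2*1) = 0 - (-2 + 2) = 0 - 1*0 = 0 + 0 = 0)
271*W(3²) = 271*0 = 0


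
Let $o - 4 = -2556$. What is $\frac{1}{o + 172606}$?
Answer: $\frac{1}{170054} \approx 5.8805 \cdot 10^{-6}$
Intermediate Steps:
$o = -2552$ ($o = 4 - 2556 = -2552$)
$\frac{1}{o + 172606} = \frac{1}{-2552 + 172606} = \frac{1}{170054}$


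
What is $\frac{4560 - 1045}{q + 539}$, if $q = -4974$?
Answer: $- \frac{703}{887} \approx -0.79256$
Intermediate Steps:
$\frac{4560 - 1045}{q + 539} = \frac{4560 - 1045}{-4974 + 539} = \frac{3515}{-4435} = 3515 \left(- \frac{1}{4435}\right) = - \frac{703}{887}$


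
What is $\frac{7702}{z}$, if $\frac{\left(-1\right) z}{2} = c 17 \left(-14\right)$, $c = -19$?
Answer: $- \frac{3851}{4522} \approx -0.85161$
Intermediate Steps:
$z = -9044$ ($z = - 2 \left(-19\right) 17 \left(-14\right) = - 2 \left(\left(-323\right) \left(-14\right)\right) = \left(-2\right) 4522 = -9044$)
$\frac{7702}{z} = \frac{7702}{-9044} = 7702 \left(- \frac{1}{9044}\right) = - \frac{3851}{4522}$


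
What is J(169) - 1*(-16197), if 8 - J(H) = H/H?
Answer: 16204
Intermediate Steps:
J(H) = 7 (J(H) = 8 - H/H = 8 - 1*1 = 8 - 1 = 7)
J(169) - 1*(-16197) = 7 - 1*(-16197) = 7 + 16197 = 16204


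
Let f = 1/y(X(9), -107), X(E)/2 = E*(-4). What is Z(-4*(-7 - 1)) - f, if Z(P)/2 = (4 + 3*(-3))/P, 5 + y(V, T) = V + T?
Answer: -113/368 ≈ -0.30707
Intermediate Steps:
X(E) = -8*E (X(E) = 2*(E*(-4)) = 2*(-4*E) = -8*E)
y(V, T) = -5 + T + V (y(V, T) = -5 + (V + T) = -5 + (T + V) = -5 + T + V)
f = -1/184 (f = 1/(-5 - 107 - 8*9) = 1/(-5 - 107 - 72) = 1/(-184) = -1/184 ≈ -0.0054348)
Z(P) = -10/P (Z(P) = 2*((4 + 3*(-3))/P) = 2*((4 - 9)/P) = 2*(-5/P) = -10/P)
Z(-4*(-7 - 1)) - f = -10*(-1/(4*(-7 - 1))) - 1*(-1/184) = -10/((-4*(-8))) + 1/184 = -10/32 + 1/184 = -10*1/32 + 1/184 = -5/16 + 1/184 = -113/368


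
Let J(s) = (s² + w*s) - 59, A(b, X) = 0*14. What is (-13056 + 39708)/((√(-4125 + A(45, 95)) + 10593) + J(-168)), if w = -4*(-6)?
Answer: 925517352/1205899201 - 133260*I*√165/1205899201 ≈ 0.76749 - 0.0014195*I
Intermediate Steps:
A(b, X) = 0
w = 24
J(s) = -59 + s² + 24*s (J(s) = (s² + 24*s) - 59 = -59 + s² + 24*s)
(-13056 + 39708)/((√(-4125 + A(45, 95)) + 10593) + J(-168)) = (-13056 + 39708)/((√(-4125 + 0) + 10593) + (-59 + (-168)² + 24*(-168))) = 26652/((√(-4125) + 10593) + (-59 + 28224 - 4032)) = 26652/((5*I*√165 + 10593) + 24133) = 26652/((10593 + 5*I*√165) + 24133) = 26652/(34726 + 5*I*√165)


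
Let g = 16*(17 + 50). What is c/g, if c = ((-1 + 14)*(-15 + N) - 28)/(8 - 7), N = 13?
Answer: -27/536 ≈ -0.050373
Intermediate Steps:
g = 1072 (g = 16*67 = 1072)
c = -54 (c = ((-1 + 14)*(-15 + 13) - 28)/(8 - 7) = (13*(-2) - 28)/1 = (-26 - 28)*1 = -54*1 = -54)
c/g = -54/1072 = -54*1/1072 = -27/536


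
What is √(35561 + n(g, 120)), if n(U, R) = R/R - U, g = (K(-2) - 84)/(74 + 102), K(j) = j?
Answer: √68848978/44 ≈ 188.58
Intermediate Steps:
g = -43/88 (g = (-2 - 84)/(74 + 102) = -86/176 = -86*1/176 = -43/88 ≈ -0.48864)
n(U, R) = 1 - U
√(35561 + n(g, 120)) = √(35561 + (1 - 1*(-43/88))) = √(35561 + (1 + 43/88)) = √(35561 + 131/88) = √(3129499/88) = √68848978/44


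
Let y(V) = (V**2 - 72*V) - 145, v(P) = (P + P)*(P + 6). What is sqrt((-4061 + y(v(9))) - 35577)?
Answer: sqrt(13677) ≈ 116.95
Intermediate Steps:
v(P) = 2*P*(6 + P) (v(P) = (2*P)*(6 + P) = 2*P*(6 + P))
y(V) = -145 + V**2 - 72*V
sqrt((-4061 + y(v(9))) - 35577) = sqrt((-4061 + (-145 + (2*9*(6 + 9))**2 - 144*9*(6 + 9))) - 35577) = sqrt((-4061 + (-145 + (2*9*15)**2 - 144*9*15)) - 35577) = sqrt((-4061 + (-145 + 270**2 - 72*270)) - 35577) = sqrt((-4061 + (-145 + 72900 - 19440)) - 35577) = sqrt((-4061 + 53315) - 35577) = sqrt(49254 - 35577) = sqrt(13677)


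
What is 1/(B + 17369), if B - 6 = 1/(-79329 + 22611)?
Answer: 56718/985475249 ≈ 5.7554e-5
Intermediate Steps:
B = 340307/56718 (B = 6 + 1/(-79329 + 22611) = 6 + 1/(-56718) = 6 - 1/56718 = 340307/56718 ≈ 6.0000)
1/(B + 17369) = 1/(340307/56718 + 17369) = 1/(985475249/56718) = 56718/985475249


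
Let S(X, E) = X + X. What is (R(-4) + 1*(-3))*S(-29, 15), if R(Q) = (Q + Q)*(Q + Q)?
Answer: -3538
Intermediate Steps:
R(Q) = 4*Q² (R(Q) = (2*Q)*(2*Q) = 4*Q²)
S(X, E) = 2*X
(R(-4) + 1*(-3))*S(-29, 15) = (4*(-4)² + 1*(-3))*(2*(-29)) = (4*16 - 3)*(-58) = (64 - 3)*(-58) = 61*(-58) = -3538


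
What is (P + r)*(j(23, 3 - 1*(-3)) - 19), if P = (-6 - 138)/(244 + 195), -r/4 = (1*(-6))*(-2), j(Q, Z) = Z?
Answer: 275808/439 ≈ 628.26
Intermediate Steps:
r = -48 (r = -4*1*(-6)*(-2) = -(-24)*(-2) = -4*12 = -48)
P = -144/439 ≈ -0.32802
(P + r)*(j(23, 3 - 1*(-3)) - 19) = (-144/439 - 48)*((3 - 1*(-3)) - 19) = -21216*((3 + 3) - 19)/439 = -21216*(6 - 19)/439 = -21216/439*(-13) = 275808/439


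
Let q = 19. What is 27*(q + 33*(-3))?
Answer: -2160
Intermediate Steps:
27*(q + 33*(-3)) = 27*(19 + 33*(-3)) = 27*(19 - 99) = 27*(-80) = -2160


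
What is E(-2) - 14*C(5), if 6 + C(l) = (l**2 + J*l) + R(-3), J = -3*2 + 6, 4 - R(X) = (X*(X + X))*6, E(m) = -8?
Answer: 1182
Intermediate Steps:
R(X) = 4 - 12*X**2 (R(X) = 4 - X*(X + X)*6 = 4 - X*(2*X)*6 = 4 - 2*X**2*6 = 4 - 12*X**2)
J = 0 (J = -6 + 6 = 0)
C(l) = -110 + l**2 (C(l) = -6 + ((l**2 + 0*l) + (4 - 12*(-3)**2)) = -6 + ((l**2 + 0) + (4 - 12*9)) = -6 + (l**2 + (4 - 108)) = -6 + (l**2 - 104) = -6 + (-104 + l**2) = -110 + l**2)
E(-2) - 14*C(5) = -8 - 14*(-110 + 5**2) = -8 - 14*(-110 + 25) = -8 - 14*(-85) = -8 + 1190 = 1182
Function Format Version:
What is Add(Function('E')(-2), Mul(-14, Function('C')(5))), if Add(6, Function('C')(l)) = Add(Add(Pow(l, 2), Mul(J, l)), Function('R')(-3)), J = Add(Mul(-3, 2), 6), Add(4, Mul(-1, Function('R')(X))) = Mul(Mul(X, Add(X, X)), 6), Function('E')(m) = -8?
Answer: 1182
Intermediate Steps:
Function('R')(X) = Add(4, Mul(-12, Pow(X, 2))) (Function('R')(X) = Add(4, Mul(-1, Mul(Mul(X, Add(X, X)), 6))) = Add(4, Mul(-1, Mul(Mul(X, Mul(2, X)), 6))) = Add(4, Mul(-1, Mul(Mul(2, Pow(X, 2)), 6))) = Add(4, Mul(-1, Mul(12, Pow(X, 2)))) = Add(4, Mul(-12, Pow(X, 2))))
J = 0 (J = Add(-6, 6) = 0)
Function('C')(l) = Add(-110, Pow(l, 2)) (Function('C')(l) = Add(-6, Add(Add(Pow(l, 2), Mul(0, l)), Add(4, Mul(-12, Pow(-3, 2))))) = Add(-6, Add(Add(Pow(l, 2), 0), Add(4, Mul(-12, 9)))) = Add(-6, Add(Pow(l, 2), Add(4, -108))) = Add(-6, Add(Pow(l, 2), -104)) = Add(-6, Add(-104, Pow(l, 2))) = Add(-110, Pow(l, 2)))
Add(Function('E')(-2), Mul(-14, Function('C')(5))) = Add(-8, Mul(-14, Add(-110, Pow(5, 2)))) = Add(-8, Mul(-14, Add(-110, 25))) = Add(-8, Mul(-14, -85)) = Add(-8, 1190) = 1182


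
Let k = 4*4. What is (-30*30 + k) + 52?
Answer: -832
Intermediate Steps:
k = 16
(-30*30 + k) + 52 = (-30*30 + 16) + 52 = (-900 + 16) + 52 = -884 + 52 = -832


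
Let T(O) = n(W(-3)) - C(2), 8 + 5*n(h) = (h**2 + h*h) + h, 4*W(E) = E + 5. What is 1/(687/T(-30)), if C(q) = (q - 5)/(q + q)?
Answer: -13/13740 ≈ -0.00094614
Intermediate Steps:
W(E) = 5/4 + E/4 (W(E) = (E + 5)/4 = (5 + E)/4 = 5/4 + E/4)
n(h) = -8/5 + h/5 + 2*h**2/5 (n(h) = -8/5 + ((h**2 + h*h) + h)/5 = -8/5 + ((h**2 + h**2) + h)/5 = -8/5 + (2*h**2 + h)/5 = -8/5 + (h + 2*h**2)/5 = -8/5 + (h/5 + 2*h**2/5) = -8/5 + h/5 + 2*h**2/5)
C(q) = (-5 + q)/(2*q) (C(q) = (-5 + q)/((2*q)) = (-5 + q)*(1/(2*q)) = (-5 + q)/(2*q))
T(O) = -13/20 (T(O) = (-8/5 + (5/4 + (1/4)*(-3))/5 + 2*(5/4 + (1/4)*(-3))**2/5) - (-5 + 2)/(2*2) = (-8/5 + (5/4 - 3/4)/5 + 2*(5/4 - 3/4)**2/5) - (-3)/(2*2) = (-8/5 + (1/5)*(1/2) + 2*(1/2)**2/5) - 1*(-3/4) = (-8/5 + 1/10 + (2/5)*(1/4)) + 3/4 = (-8/5 + 1/10 + 1/10) + 3/4 = -7/5 + 3/4 = -13/20)
1/(687/T(-30)) = 1/(687/(-13/20)) = 1/(687*(-20/13)) = 1/(-13740/13) = -13/13740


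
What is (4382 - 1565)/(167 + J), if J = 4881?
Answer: 2817/5048 ≈ 0.55804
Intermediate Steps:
(4382 - 1565)/(167 + J) = (4382 - 1565)/(167 + 4881) = 2817/5048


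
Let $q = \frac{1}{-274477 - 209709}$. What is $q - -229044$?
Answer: $\frac{110899898183}{484186} \approx 2.2904 \cdot 10^{5}$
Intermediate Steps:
$q = - \frac{1}{484186}$ ($q = \frac{1}{-484186} = - \frac{1}{484186} \approx -2.0653 \cdot 10^{-6}$)
$q - -229044 = - \frac{1}{484186} - -229044 = - \frac{1}{484186} + 229044 = \frac{110899898183}{484186}$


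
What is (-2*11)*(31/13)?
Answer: -682/13 ≈ -52.462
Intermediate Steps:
(-2*11)*(31/13) = -682/13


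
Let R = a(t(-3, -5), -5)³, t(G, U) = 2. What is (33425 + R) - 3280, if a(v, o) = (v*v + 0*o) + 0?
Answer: 30209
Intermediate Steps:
a(v, o) = v² (a(v, o) = (v² + 0) + 0 = v² + 0 = v²)
R = 64 (R = (2²)³ = 4³ = 64)
(33425 + R) - 3280 = (33425 + 64) - 3280 = 33489 - 3280 = 30209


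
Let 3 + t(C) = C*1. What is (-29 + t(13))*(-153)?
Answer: 2907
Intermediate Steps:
t(C) = -3 + C (t(C) = -3 + C*1 = -3 + C)
(-29 + t(13))*(-153) = (-29 + (-3 + 13))*(-153) = (-29 + 10)*(-153) = -19*(-153) = 2907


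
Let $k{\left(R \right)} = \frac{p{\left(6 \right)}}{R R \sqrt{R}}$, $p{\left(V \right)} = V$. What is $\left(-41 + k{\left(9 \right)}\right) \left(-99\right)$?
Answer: $\frac{36509}{9} \approx 4056.6$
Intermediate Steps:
$k{\left(R \right)} = \frac{6}{R^{\frac{5}{2}}}$ ($k{\left(R \right)} = \frac{6}{R R \sqrt{R}} = \frac{6}{R^{2} \sqrt{R}} = \frac{6}{R^{\frac{5}{2}}}$)
$\left(-41 + k{\left(9 \right)}\right) \left(-99\right) = \left(-41 + \frac{6}{243}\right) \left(-99\right) = \left(-41 + 6 \cdot \frac{1}{243}\right) \left(-99\right) = \left(-41 + \frac{2}{81}\right) \left(-99\right) = \left(- \frac{3319}{81}\right) \left(-99\right) = \frac{36509}{9}$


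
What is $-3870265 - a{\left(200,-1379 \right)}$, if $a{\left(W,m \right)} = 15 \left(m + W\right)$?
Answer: $-3852580$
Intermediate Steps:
$a{\left(W,m \right)} = 15 W + 15 m$ ($a{\left(W,m \right)} = 15 \left(W + m\right) = 15 W + 15 m$)
$-3870265 - a{\left(200,-1379 \right)} = -3870265 - \left(15 \cdot 200 + 15 \left(-1379\right)\right) = -3870265 - \left(3000 - 20685\right) = -3870265 - -17685 = -3870265 + 17685 = -3852580$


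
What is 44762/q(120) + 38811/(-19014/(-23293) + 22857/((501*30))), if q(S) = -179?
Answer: 798512323467836/48818581753 ≈ 16357.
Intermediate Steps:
44762/q(120) + 38811/(-19014/(-23293) + 22857/((501*30))) = 44762/(-179) + 38811/(-19014/(-23293) + 22857/((501*30))) = 44762*(-1/179) + 38811/(-19014*(-1/23293) + 22857/15030) = -44762/179 + 38811/(19014/23293 + 22857*(1/15030)) = -44762/179 + 38811/(19014/23293 + 7619/5010) = -44762/179 + 38811/(272729507/116697930) = -44762/179 + 38811*(116697930/272729507) = -44762/179 + 4529163361230/272729507 = 798512323467836/48818581753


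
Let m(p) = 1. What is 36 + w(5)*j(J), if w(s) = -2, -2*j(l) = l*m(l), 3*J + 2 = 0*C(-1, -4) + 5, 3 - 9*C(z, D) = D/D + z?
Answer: 37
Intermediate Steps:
C(z, D) = 2/9 - z/9 (C(z, D) = ⅓ - (D/D + z)/9 = ⅓ - (1 + z)/9 = ⅓ + (-⅑ - z/9) = 2/9 - z/9)
J = 1 (J = -⅔ + (0*(2/9 - ⅑*(-1)) + 5)/3 = -⅔ + (0*(2/9 + ⅑) + 5)/3 = -⅔ + (0*(⅓) + 5)/3 = -⅔ + (0 + 5)/3 = -⅔ + (⅓)*5 = -⅔ + 5/3 = 1)
j(l) = -l/2
36 + w(5)*j(J) = 36 - (-1) = 36 - 2*(-½) = 36 + 1 = 37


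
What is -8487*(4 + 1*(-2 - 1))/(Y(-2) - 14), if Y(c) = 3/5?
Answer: 42435/67 ≈ 633.36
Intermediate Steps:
Y(c) = ⅗ (Y(c) = 3*(⅕) = ⅗)
-8487*(4 + 1*(-2 - 1))/(Y(-2) - 14) = -8487*(4 + 1*(-2 - 1))/(⅗ - 14) = -8487*(4 + 1*(-3))/(-67/5) = -8487*(4 - 3)*(-5)/67 = -8487*(-5)/67 = -8487*(-5/67) = 42435/67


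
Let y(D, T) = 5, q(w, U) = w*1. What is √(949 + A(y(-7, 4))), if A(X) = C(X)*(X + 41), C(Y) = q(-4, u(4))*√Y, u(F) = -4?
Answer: √(949 - 184*√5) ≈ 23.185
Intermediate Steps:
q(w, U) = w
C(Y) = -4*√Y
A(X) = -4*√X*(41 + X) (A(X) = (-4*√X)*(X + 41) = (-4*√X)*(41 + X) = -4*√X*(41 + X))
√(949 + A(y(-7, 4))) = √(949 + 4*√5*(-41 - 1*5)) = √(949 + 4*√5*(-41 - 5)) = √(949 + 4*√5*(-46)) = √(949 - 184*√5)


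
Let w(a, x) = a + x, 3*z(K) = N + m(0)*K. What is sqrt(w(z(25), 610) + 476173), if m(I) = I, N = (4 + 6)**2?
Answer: sqrt(4291347)/3 ≈ 690.52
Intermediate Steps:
N = 100 (N = 10**2 = 100)
z(K) = 100/3 (z(K) = (100 + 0*K)/3 = (100 + 0)/3 = (1/3)*100 = 100/3)
sqrt(w(z(25), 610) + 476173) = sqrt((100/3 + 610) + 476173) = sqrt(1930/3 + 476173) = sqrt(1430449/3) = sqrt(4291347)/3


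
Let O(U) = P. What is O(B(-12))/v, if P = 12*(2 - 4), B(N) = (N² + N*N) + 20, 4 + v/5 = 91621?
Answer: -8/152695 ≈ -5.2392e-5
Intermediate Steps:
v = 458085 (v = -20 + 5*91621 = -20 + 458105 = 458085)
B(N) = 20 + 2*N² (B(N) = (N² + N²) + 20 = 2*N² + 20 = 20 + 2*N²)
P = -24 (P = 12*(-2) = -24)
O(U) = -24
O(B(-12))/v = -24/458085 = -24*1/458085 = -8/152695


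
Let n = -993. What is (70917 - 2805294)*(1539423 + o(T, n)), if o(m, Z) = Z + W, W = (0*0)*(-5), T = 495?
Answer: -4206647608110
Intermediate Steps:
W = 0 (W = 0*(-5) = 0)
o(m, Z) = Z (o(m, Z) = Z + 0 = Z)
(70917 - 2805294)*(1539423 + o(T, n)) = (70917 - 2805294)*(1539423 - 993) = -2734377*1538430 = -4206647608110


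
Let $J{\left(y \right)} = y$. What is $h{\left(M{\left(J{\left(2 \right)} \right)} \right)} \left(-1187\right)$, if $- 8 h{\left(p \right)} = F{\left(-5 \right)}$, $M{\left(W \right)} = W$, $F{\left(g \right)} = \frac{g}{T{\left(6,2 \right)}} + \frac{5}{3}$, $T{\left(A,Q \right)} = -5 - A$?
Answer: $\frac{41545}{132} \approx 314.73$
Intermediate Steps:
$F{\left(g \right)} = \frac{5}{3} - \frac{g}{11}$ ($F{\left(g \right)} = \frac{g}{-5 - 6} + \frac{5}{3} = \frac{g}{-5 - 6} + 5 \cdot \frac{1}{3} = \frac{g}{-11} + \frac{5}{3} = g \left(- \frac{1}{11}\right) + \frac{5}{3} = - \frac{g}{11} + \frac{5}{3} = \frac{5}{3} - \frac{g}{11}$)
$h{\left(p \right)} = - \frac{35}{132}$ ($h{\left(p \right)} = - \frac{\frac{5}{3} - - \frac{5}{11}}{8} = - \frac{\frac{5}{3} + \frac{5}{11}}{8} = \left(- \frac{1}{8}\right) \frac{70}{33} = - \frac{35}{132}$)
$h{\left(M{\left(J{\left(2 \right)} \right)} \right)} \left(-1187\right) = \left(- \frac{35}{132}\right) \left(-1187\right) = \frac{41545}{132}$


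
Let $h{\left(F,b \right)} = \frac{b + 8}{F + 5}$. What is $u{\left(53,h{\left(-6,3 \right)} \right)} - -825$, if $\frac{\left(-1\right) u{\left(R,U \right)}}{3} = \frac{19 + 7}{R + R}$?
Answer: $\frac{43686}{53} \approx 824.26$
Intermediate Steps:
$h{\left(F,b \right)} = \frac{8 + b}{5 + F}$
$u{\left(R,U \right)} = - \frac{39}{R}$ ($u{\left(R,U \right)} = - 3 \frac{19 + 7}{R + R} = - 3 \frac{26}{2 R} = - 3 \cdot 26 \frac{1}{2 R} = - 3 \frac{13}{R} = - \frac{39}{R}$)
$u{\left(53,h{\left(-6,3 \right)} \right)} - -825 = - \frac{39}{53} - -825 = \left(-39\right) \frac{1}{53} + 825 = - \frac{39}{53} + 825 = \frac{43686}{53}$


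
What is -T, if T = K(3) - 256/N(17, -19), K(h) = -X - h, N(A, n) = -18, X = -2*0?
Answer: -101/9 ≈ -11.222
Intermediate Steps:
X = 0
K(h) = -h (K(h) = -1*0 - h = 0 - h = -h)
T = 101/9 (T = -1*3 - 256/(-18) = -3 - 256*(-1)/18 = -3 - 1*(-128/9) = -3 + 128/9 = 101/9 ≈ 11.222)
-T = -1*101/9 = -101/9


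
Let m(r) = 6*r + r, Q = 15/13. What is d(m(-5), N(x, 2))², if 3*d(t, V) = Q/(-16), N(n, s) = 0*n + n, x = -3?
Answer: 25/43264 ≈ 0.00057785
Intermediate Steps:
Q = 15/13 (Q = 15*(1/13) = 15/13 ≈ 1.1538)
m(r) = 7*r
N(n, s) = n (N(n, s) = 0 + n = n)
d(t, V) = -5/208 (d(t, V) = ((15/13)/(-16))/3 = ((15/13)*(-1/16))/3 = (⅓)*(-15/208) = -5/208)
d(m(-5), N(x, 2))² = (-5/208)² = 25/43264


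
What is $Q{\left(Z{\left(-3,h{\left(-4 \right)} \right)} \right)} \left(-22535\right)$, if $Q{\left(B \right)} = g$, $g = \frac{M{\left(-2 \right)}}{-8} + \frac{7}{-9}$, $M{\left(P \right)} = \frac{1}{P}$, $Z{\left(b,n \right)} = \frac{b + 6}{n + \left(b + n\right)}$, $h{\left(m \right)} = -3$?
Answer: $\frac{2321105}{144} \approx 16119.0$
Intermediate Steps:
$Z{\left(b,n \right)} = \frac{6 + b}{b + 2 n}$
$g = - \frac{103}{144}$ ($g = \frac{1}{\left(-2\right) \left(-8\right)} + \frac{7}{-9} = \left(- \frac{1}{2}\right) \left(- \frac{1}{8}\right) + 7 \left(- \frac{1}{9}\right) = \frac{1}{16} - \frac{7}{9} = - \frac{103}{144} \approx -0.71528$)
$Q{\left(B \right)} = - \frac{103}{144}$
$Q{\left(Z{\left(-3,h{\left(-4 \right)} \right)} \right)} \left(-22535\right) = \left(- \frac{103}{144}\right) \left(-22535\right) = \frac{2321105}{144}$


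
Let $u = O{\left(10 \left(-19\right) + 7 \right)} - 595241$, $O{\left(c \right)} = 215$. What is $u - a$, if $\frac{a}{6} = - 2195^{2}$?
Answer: $28313124$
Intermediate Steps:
$a = -28908150$ ($a = 6 \left(- 2195^{2}\right) = 6 \left(\left(-1\right) 4818025\right) = 6 \left(-4818025\right) = -28908150$)
$u = -595026$ ($u = 215 - 595241 = -595026$)
$u - a = -595026 - -28908150 = -595026 + 28908150 = 28313124$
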